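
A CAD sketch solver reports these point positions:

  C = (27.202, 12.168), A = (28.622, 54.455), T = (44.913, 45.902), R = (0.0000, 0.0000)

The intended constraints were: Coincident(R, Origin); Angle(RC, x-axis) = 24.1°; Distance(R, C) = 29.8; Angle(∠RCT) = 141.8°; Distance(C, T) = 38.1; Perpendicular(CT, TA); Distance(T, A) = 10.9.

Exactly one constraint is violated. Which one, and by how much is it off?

Distance(T, A) = 10.9 — off by 7.50.

R = (0.00, 0.00) ✓; RC at 24.10° ✓; |RC| = 29.80 ✓; ∠RCT = 141.8° ✓; |CT| = 38.10 ✓; ∠(CT, TA) = 90.00° ✓; |TA| = 18.40 ✗.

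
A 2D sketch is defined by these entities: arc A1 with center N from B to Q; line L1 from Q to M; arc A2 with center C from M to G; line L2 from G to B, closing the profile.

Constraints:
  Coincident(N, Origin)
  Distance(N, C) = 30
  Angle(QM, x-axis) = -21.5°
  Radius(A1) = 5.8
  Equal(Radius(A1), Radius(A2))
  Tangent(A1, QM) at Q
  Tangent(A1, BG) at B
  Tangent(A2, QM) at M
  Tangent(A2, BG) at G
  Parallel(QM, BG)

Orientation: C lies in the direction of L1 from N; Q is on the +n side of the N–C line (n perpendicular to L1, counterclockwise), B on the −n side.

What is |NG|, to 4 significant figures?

30.56

Tangency of A1 to both parallel lines with radius 5.8 puts Q and B at N ± 5.8·n: Q = (2.126, 5.396), B = (-2.126, -5.396). Equal radii place M and G the same way about C: M = C + 5.8·n = (30.04, -5.599), G = C − 5.8·n = (25.79, -16.39). Then |NG| = |G − N| = 30.56.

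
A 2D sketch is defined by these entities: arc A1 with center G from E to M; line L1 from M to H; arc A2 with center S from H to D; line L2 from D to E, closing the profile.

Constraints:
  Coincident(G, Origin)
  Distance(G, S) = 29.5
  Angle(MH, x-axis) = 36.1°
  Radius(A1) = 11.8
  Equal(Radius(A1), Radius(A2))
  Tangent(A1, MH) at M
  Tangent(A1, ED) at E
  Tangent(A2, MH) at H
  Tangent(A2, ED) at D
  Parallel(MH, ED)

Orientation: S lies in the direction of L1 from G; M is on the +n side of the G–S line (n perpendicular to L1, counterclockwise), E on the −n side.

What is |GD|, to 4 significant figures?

31.77

The slot axis is L1's direction at 36.1°, so u = (cos 36.1°, sin 36.1°) = (0.8080, 0.5892) and n = (−sin 36.1°, cos 36.1°) = (-0.5892, 0.8080). G is at the origin and S lies 29.5 along u from G, so S = 29.5·u = (23.84, 17.38). Tangency of A1 to both parallel lines with radius 11.8 puts M and E at G ± 11.8·n: M = (-6.953, 9.534), E = (6.953, -9.534). Equal radii place H and D the same way about S: H = S + 11.8·n = (16.88, 26.92), D = S − 11.8·n = (30.79, 7.847). Then |GD| = |D − G| = 31.77.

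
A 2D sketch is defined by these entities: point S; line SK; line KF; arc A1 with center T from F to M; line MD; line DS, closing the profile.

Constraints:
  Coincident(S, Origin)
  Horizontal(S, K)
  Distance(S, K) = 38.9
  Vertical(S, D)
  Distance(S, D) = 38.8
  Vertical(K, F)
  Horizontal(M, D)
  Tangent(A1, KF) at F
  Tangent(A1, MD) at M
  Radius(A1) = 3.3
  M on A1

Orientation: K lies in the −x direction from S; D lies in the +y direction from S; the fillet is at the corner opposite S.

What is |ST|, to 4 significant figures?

50.28

S and D share the same x with |SD| = 38.8 and D on the +y side, so D = (0.000, 38.80). The virtual corner opposite S is at (-38.90, 38.80). A1 meets KF tangentially, so TF is at right angles to KF and since A1 is tangent to MD there, TM ⟂ MD, with radius 3.3, so the center T sits 3.3 in from both sides at T = (-35.60, 35.50). Then |ST| = |T − S| = 50.28.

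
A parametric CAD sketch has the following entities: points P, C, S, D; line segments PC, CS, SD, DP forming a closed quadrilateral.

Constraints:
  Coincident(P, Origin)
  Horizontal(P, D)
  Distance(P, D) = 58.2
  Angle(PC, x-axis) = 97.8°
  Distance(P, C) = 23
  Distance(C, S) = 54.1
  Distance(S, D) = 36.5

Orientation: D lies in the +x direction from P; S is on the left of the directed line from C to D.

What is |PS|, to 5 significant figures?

60.862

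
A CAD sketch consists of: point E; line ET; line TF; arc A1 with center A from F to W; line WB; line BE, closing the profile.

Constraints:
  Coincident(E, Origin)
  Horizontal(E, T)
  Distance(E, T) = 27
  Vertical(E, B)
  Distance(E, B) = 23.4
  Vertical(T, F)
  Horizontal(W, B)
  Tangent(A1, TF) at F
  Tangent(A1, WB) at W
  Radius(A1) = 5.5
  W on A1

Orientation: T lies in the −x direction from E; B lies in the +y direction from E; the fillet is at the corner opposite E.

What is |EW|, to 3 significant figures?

31.8

The virtual corner opposite E is at (-27.0, 23.4). Since A1 is tangent to TF there, AF ⟂ TF and tangency of A1 to WB means the radius AW is perpendicular to WB, with radius 5.5, so the center A sits 5.5 in from both sides at A = (-21.5, 17.9). That places the tangent points at F = (-27.0, 17.9) on TF and W = (-21.5, 23.4) on WB. Then |EW| = |W − E| = 31.8.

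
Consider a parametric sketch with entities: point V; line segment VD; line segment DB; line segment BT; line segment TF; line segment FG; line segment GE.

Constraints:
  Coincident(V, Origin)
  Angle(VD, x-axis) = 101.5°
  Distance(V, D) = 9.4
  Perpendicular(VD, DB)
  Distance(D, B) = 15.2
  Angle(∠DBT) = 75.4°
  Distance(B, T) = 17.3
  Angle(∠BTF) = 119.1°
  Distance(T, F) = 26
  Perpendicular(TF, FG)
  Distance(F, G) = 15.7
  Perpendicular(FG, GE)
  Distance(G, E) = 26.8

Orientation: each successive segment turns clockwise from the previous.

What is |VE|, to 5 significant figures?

11.134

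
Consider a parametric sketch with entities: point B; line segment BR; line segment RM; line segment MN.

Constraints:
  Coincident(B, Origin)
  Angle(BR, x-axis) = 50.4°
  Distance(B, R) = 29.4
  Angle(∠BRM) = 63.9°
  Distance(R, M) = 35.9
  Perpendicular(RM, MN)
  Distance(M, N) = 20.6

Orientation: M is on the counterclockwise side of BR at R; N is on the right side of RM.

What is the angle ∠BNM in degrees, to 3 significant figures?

26.0°

B is at the origin; BR runs at 50.4° with length 29.4, so R = 29.4·(cos 50.4°, sin 50.4°) = (18.7, 22.7). ∠BRM = 63.9°, so RM runs at 50.4° + (180° − 63.9°) = 166° from the x-axis; with |RM| = 35.9, M = R + 35.9·(cos 166°, sin 166°) = (-16.2, 31.0). The perpendicularity gives MN at right angles to RM; with |MN| = 20.6 on the right of RM, N = M + 20.6·(0.233, 0.972) = (-11.4, 51.1). Then cos ∠BNM = NB·NM / (|NB||NM|), giving 26.0°.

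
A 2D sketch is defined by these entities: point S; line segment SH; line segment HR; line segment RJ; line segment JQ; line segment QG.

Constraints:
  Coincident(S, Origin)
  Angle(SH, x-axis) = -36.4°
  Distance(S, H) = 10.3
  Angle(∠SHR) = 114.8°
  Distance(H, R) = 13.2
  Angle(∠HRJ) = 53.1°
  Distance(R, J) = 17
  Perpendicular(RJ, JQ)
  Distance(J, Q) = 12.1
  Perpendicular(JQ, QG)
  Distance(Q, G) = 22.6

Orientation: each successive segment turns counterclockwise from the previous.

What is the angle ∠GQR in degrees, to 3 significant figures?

35.4°

The perpendicularity gives JQ at right angles to RJ, so JQ runs at -114°; with |JQ| = 12.1, Q = (-0.616, -3.79). JQ is perpendicular to QG, so QG runs at -24.3°; with |QG| = 22.6, G = (20.0, -13.1). Then cos ∠GQR = QG·QR / (|QG||QR|), giving 35.4°.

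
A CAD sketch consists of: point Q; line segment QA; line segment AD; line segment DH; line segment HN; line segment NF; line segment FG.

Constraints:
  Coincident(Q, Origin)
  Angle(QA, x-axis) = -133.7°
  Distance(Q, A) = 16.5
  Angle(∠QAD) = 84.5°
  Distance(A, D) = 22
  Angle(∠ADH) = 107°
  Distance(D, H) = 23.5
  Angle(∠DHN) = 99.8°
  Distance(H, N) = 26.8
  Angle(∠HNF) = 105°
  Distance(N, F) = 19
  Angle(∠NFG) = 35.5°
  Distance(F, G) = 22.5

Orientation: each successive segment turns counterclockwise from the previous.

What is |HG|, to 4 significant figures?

14.91

Q is at the origin; QA runs at -133.7° with length 16.5, so A = (-11.40, -11.93). ∠QAD = 84.5° gives AD at -38.20° from the x-axis; with |AD| = 22.0, D = (5.889, -25.53). ∠ADH = 107.0° gives DH at 34.80° from the x-axis; with |DH| = 23.5, H = (25.19, -12.12). ∠DHN = 99.8° gives HN at 115.0° from the x-axis; with |HN| = 26.8, N = (13.86, 12.17). ∠HNF = 105.0° gives NF at -170.0° from the x-axis; with |NF| = 19.0, F = (-4.851, 8.868). ∠NFG = 35.5° gives FG at -25.50° from the x-axis; with |FG| = 22.5, G = (15.46, -0.8189). Then |HG| = |G − H| = 14.91.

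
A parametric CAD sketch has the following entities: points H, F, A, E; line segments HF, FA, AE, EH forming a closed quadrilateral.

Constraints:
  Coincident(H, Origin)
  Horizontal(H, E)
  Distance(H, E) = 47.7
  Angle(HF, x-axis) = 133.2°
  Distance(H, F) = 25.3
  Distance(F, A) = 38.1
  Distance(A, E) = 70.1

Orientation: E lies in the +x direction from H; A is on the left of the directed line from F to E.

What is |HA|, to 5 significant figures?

52.016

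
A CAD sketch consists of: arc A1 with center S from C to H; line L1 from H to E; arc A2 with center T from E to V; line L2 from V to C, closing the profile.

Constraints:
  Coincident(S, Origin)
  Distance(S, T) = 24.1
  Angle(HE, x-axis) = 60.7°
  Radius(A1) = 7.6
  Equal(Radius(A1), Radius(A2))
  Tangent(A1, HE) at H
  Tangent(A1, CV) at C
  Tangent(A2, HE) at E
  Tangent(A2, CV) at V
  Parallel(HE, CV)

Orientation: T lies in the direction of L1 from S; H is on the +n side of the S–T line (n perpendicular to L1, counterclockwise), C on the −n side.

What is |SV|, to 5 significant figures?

25.270

Tangency of A1 to both parallel lines with radius 7.6 puts H and C at S ± 7.6·n: H = (-6.6277, 3.7193), C = (6.6277, -3.7193). Equal radii place E and V the same way about T: E = T + 7.6·n = (5.1664, 24.736), V = T − 7.6·n = (18.422, 17.298). Then |SV| = |V − S| = 25.270.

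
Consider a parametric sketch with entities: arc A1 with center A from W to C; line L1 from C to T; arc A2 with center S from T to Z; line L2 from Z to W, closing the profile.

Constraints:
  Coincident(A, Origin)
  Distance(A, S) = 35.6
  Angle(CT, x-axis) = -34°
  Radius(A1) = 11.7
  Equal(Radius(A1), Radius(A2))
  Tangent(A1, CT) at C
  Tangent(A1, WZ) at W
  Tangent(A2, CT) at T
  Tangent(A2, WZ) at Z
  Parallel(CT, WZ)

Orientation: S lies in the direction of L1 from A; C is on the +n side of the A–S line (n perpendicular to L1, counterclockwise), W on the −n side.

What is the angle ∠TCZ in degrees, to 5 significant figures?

33.317°

The slot axis is L1's direction at -34.0°, so u = (cos -34.0°, sin -34.0°) = (0.82904, -0.55919) and n = (−sin -34.0°, cos -34.0°) = (0.55919, 0.82904). A is at the origin and S lies 35.6 along u from A, so S = 35.6·u = (29.514, -19.907). Tangency of A1 to both parallel lines with radius 11.7 puts C and W at A ± 11.7·n: C = (6.5426, 9.6997), W = (-6.5426, -9.6997). Equal radii place T and Z the same way about S: T = S + 11.7·n = (36.056, -10.208), Z = S − 11.7·n = (22.971, -29.607). Then cos ∠TCZ = CT·CZ / (|CT||CZ|), giving 33.317°.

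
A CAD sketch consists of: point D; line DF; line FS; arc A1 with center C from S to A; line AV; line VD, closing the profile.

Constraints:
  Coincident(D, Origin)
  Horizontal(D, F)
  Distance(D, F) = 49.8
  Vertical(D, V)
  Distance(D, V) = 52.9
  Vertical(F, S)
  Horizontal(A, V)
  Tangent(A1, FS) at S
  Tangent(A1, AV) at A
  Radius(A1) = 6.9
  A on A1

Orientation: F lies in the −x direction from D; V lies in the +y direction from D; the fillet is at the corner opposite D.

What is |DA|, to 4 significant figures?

68.11

D is at the origin; D and F share the same y with |DF| = 49.8 and F on the −x side, so F = (-49.80, 0.000). DV is vertical with |DV| = 52.9 and V on the +y side, so V = (0.000, 52.90). The virtual corner opposite D is at (-49.80, 52.90). Tangency of A1 to FS means the radius CS is perpendicular to FS and tangency of A1 to AV means the radius CA is perpendicular to AV, with radius 6.9, so the center C sits 6.9 in from both sides at C = (-42.90, 46.00). That places the tangent points at S = (-49.80, 46.00) on FS and A = (-42.90, 52.90) on AV. Then |DA| = |A − D| = 68.11.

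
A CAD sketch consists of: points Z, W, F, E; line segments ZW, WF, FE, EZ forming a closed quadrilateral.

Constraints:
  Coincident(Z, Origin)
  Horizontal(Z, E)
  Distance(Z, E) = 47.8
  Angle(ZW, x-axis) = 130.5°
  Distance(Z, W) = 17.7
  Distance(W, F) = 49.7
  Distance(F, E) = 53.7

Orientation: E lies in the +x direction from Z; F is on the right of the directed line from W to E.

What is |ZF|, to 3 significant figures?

33.7

Z is at the origin; Z and E share the same y with |ZE| = 47.8 and E in +x, so E = (47.8, 0). ZW runs at 130.5° with |ZW| = 17.7, so W = (-11.5, 13.5). F is determined by |WF| = 49.7 and |FE| = 53.7 together: it lies at the intersection of circle(W, 49.7) and circle(E, 53.7). With |WE| = 60.8, the foot of the radical line on WE is 27.0 from W and the perpendicular offset is √(49.7² − 27.0²) = 41.7. Taking the right-of-WE solution: F = (5.60, -33.2).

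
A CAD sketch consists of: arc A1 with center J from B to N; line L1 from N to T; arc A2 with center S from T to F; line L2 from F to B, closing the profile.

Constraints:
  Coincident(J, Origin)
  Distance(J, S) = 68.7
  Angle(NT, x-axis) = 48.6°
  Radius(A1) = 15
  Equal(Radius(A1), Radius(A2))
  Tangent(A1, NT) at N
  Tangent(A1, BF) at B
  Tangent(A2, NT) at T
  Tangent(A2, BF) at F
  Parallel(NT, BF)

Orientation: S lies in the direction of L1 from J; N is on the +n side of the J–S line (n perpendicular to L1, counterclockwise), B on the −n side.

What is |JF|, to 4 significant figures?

70.32

The slot axis is L1's direction at 48.6°, so u = (cos 48.6°, sin 48.6°) = (0.6613, 0.7501) and n = (−sin 48.6°, cos 48.6°) = (-0.7501, 0.6613). J is at the origin and S lies 68.7 along u from J, so S = 68.7·u = (45.43, 51.53). Tangency of A1 to both parallel lines with radius 15.0 puts N and B at J ± 15.0·n: N = (-11.25, 9.920), B = (11.25, -9.920). Equal radii place T and F the same way about S: T = S + 15.0·n = (34.18, 61.45), F = S − 15.0·n = (56.68, 41.61). Then |JF| = |F − J| = 70.32.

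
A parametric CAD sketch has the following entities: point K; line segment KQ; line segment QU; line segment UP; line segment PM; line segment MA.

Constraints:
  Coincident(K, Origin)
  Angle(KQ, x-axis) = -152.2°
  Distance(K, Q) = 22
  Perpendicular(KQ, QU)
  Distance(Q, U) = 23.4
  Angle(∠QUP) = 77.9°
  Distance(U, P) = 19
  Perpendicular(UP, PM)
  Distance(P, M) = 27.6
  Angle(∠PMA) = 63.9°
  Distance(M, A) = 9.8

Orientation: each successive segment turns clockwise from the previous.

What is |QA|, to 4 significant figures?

5.310

K is at the origin; KQ runs at -152.2° with length 22.0, so Q = (-19.46, -10.26). KQ is perpendicular to QU, so QU runs at 117.8°; with |QU| = 23.4, U = (-30.37, 10.44). ∠QUP = 77.9° gives UP at 15.70° from the x-axis; with |UP| = 19.0, P = (-12.08, 15.58). UP ⟂ PM, so PM runs at -74.30°; with |PM| = 27.6, M = (-4.615, -10.99). ∠PMA = 63.9° gives MA at 169.6° from the x-axis; with |MA| = 9.8, A = (-14.25, -9.221). Then |QA| = |A − Q| = 5.310.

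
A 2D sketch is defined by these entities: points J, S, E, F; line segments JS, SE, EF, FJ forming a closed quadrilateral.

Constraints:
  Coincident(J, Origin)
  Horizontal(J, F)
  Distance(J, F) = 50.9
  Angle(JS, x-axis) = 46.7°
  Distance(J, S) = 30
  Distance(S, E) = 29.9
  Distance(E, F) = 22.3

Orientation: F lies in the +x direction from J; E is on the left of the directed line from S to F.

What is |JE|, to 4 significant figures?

55.18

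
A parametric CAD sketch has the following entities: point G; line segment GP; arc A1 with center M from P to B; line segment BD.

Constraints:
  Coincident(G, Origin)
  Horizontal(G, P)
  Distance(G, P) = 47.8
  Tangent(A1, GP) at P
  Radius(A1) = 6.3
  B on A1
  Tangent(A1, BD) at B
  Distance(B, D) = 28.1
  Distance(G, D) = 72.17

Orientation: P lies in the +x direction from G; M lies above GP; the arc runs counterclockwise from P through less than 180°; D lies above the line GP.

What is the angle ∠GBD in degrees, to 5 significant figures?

121.21°

Checks: |GP| = 47.80 ✓; |MB| = 6.300 ✓; ∠(MB, BD) = 90.00° ✓; |BD| = 28.10 ✓; |GD| = 72.17 ✓.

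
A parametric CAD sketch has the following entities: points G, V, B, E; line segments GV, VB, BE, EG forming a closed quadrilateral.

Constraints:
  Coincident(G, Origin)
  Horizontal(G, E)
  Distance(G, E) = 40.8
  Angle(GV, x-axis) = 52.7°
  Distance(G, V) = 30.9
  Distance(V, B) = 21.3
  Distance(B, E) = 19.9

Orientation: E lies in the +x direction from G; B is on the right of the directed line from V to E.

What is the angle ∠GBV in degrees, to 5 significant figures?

92.512°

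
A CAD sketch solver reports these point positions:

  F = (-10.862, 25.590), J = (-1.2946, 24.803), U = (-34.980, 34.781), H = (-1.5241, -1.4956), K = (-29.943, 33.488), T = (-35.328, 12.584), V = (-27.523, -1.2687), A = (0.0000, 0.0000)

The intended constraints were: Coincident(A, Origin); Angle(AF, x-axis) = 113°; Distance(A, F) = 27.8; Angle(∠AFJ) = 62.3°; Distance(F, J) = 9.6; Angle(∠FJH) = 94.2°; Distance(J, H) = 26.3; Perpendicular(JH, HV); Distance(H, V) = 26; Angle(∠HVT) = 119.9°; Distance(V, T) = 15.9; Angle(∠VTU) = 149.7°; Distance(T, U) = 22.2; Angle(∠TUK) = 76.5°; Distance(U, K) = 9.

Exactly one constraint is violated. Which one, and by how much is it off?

Distance(U, K) = 9 — off by 3.80.

A = (0.00, 0.00) ✓; AF at 113.0° ✓; |AF| = 27.80 ✓; ∠AFJ = 62.30° ✓; |FJ| = 9.600 ✓; ∠FJH = 94.20° ✓; |JH| = 26.30 ✓; ∠(JH, HV) = 90.00° ✓; |HV| = 26.00 ✓; ∠HVT = 119.9° ✓; |VT| = 15.90 ✓; ∠VTU = 149.7° ✓; |TU| = 22.20 ✓; ∠TUK = 76.50° ✓; |UK| = 5.200 ✗.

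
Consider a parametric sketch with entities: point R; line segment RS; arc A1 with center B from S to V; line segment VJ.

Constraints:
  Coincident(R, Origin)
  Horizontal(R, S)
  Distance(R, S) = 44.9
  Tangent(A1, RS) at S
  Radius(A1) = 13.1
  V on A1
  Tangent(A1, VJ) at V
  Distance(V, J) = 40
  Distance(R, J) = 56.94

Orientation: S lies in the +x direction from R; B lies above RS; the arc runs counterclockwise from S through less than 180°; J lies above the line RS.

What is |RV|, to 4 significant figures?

58.61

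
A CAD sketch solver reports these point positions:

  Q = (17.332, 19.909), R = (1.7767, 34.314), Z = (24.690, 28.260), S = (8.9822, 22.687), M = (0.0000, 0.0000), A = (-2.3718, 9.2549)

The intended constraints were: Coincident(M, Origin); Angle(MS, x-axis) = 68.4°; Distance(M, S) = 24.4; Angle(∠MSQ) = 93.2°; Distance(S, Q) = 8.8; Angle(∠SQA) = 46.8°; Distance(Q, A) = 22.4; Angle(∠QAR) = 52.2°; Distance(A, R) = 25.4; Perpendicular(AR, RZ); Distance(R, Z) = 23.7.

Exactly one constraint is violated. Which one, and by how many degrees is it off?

Perpendicular(AR, RZ) — off by 5.40°.

M = (0.00, 0.00) ✓; MS at 68.40° ✓; |MS| = 24.40 ✓; ∠MSQ = 93.20° ✓; |SQ| = 8.800 ✓; ∠SQA = 46.80° ✓; |QA| = 22.40 ✓; ∠QAR = 52.20° ✓; |AR| = 25.40 ✓; ∠(AR, RZ) = 95.40° ✗; |RZ| = 23.70 ✓.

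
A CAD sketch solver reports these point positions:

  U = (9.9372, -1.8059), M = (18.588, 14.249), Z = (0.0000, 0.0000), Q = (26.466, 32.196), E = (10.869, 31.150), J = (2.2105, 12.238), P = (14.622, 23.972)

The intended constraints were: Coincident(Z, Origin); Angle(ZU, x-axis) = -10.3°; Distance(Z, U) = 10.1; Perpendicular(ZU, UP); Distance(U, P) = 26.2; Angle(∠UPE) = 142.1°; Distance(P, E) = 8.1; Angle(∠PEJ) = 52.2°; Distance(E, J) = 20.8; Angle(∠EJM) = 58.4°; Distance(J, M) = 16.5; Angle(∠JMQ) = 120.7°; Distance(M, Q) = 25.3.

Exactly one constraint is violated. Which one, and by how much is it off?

Distance(M, Q) = 25.3 — off by 5.70.

Z = (0.00, 0.00) ✓; ZU at -10.30° ✓; |ZU| = 10.10 ✓; ∠(ZU, UP) = 90.00° ✓; |UP| = 26.20 ✓; ∠UPE = 142.1° ✓; |PE| = 8.100 ✓; ∠PEJ = 52.20° ✓; |EJ| = 20.80 ✓; ∠EJM = 58.40° ✓; |JM| = 16.50 ✓; ∠JMQ = 120.7° ✓; |MQ| = 19.60 ✗.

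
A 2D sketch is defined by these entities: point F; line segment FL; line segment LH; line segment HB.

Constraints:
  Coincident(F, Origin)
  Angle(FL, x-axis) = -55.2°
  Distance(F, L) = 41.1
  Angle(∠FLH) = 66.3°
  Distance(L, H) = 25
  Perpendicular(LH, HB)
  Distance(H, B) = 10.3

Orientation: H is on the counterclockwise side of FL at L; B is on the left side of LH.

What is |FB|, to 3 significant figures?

28.6

∠FLH = 66.3°, so LH runs at -55.2° + (180° − 66.3°) = 58.5° from the x-axis; with |LH| = 25.0, H = L + 25.0·(cos 58.5°, sin 58.5°) = (36.5, -12.4). The perpendicularity gives HB at right angles to LH; with |HB| = 10.3 on the left of LH, B = H + 10.3·(-0.853, 0.522) = (27.7, -7.05). Then |FB| = |B − F| = 28.6.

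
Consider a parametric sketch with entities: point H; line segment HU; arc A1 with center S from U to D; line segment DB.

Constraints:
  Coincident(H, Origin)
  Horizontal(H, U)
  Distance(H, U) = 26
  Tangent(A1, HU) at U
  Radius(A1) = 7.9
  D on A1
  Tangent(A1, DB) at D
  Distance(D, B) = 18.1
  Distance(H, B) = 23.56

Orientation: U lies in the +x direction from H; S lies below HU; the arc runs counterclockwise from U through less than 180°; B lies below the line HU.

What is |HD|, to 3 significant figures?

19.4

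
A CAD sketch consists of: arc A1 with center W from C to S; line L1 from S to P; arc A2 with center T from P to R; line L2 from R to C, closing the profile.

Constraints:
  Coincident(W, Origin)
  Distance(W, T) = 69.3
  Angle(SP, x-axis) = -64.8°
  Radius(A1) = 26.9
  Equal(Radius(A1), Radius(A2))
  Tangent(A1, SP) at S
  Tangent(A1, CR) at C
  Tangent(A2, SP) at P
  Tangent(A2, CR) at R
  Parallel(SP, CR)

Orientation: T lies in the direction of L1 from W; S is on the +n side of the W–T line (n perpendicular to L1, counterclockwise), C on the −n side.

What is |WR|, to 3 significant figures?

74.3

The slot axis is L1's direction at -64.8°, so u = (cos -64.8°, sin -64.8°) = (0.426, -0.905) and n = (−sin -64.8°, cos -64.8°) = (0.905, 0.426). W is at the origin and T lies 69.3 along u from W, so T = 69.3·u = (29.5, -62.7). Tangency of A1 to both parallel lines with radius 26.9 puts S and C at W ± 26.9·n: S = (24.3, 11.5), C = (-24.3, -11.5). Equal radii place P and R the same way about T: P = T + 26.9·n = (53.8, -51.3), R = T − 26.9·n = (5.17, -74.2). Then |WR| = |R − W| = 74.3.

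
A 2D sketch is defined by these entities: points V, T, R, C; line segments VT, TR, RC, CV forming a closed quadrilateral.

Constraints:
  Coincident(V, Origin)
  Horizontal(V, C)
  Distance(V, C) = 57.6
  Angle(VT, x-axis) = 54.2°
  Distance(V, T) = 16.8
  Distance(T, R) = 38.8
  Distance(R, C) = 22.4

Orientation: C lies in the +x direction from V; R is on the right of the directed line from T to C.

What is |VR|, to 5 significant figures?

40.668

Checks: |TR| = 38.80 ✓; |RC| = 22.40 ✓.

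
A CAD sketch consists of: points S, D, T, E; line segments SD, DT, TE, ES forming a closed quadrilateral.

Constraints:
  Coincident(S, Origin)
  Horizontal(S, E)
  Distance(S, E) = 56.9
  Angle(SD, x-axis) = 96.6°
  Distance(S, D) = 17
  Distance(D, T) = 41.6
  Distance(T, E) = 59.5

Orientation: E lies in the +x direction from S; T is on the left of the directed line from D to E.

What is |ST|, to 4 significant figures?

54.95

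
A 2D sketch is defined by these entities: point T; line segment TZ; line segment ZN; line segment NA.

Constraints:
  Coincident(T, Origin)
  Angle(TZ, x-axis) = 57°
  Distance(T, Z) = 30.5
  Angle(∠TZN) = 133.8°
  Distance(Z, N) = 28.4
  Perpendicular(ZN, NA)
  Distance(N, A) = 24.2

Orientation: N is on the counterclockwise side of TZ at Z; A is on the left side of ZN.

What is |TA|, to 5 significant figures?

49.559

T is at the origin; TZ runs at 57.0° with length 30.5, so Z = 30.5·(cos 57.0°, sin 57.0°) = (16.611, 25.579). ∠TZN = 133.8°, so ZN runs at 57.0° + (180° − 133.8°) = 103.20° from the x-axis; with |ZN| = 28.4, N = Z + 28.4·(cos 103.20°, sin 103.20°) = (10.126, 53.229). ZN ⟂ NA; with |NA| = 24.2 on the left of ZN, A = N + 24.2·(-0.97358, -0.22835) = (-13.434, 47.703). Then |TA| = |A − T| = 49.559.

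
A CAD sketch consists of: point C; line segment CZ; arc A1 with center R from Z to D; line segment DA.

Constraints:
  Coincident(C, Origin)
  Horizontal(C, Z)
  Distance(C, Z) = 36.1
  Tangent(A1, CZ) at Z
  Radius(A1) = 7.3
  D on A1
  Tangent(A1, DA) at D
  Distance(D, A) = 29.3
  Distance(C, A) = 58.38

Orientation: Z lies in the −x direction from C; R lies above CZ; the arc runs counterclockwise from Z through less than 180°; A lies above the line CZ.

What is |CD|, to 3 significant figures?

32.1

Checks: |CZ| = 36.10 ✓; ∠(RZ, ZC) = 90.00° ✓; |RZ| = 7.300 ✓; |RD| = 7.300 ✓; ∠(RD, DA) = 90.00° ✓; |DA| = 29.30 ✓; |CA| = 58.38 ✓.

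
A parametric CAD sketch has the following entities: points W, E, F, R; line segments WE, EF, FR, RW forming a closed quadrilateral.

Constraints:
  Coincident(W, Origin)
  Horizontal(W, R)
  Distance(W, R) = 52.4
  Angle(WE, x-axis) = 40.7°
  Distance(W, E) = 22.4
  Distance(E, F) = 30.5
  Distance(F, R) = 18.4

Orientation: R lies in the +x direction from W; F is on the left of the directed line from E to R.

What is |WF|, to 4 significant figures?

50.52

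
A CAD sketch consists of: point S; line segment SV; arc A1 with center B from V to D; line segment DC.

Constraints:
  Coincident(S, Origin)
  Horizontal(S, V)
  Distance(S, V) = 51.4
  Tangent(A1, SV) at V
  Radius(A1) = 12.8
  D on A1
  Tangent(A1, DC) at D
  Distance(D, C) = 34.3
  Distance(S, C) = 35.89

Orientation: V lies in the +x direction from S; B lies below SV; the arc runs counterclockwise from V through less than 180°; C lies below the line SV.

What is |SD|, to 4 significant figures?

41.97

Checks: S = (0.00, 0.00) ✓; |SV| = 51.40 ✓; |BD| = 12.80 ✓; ∠(BD, DC) = 90.00° ✓; |DC| = 34.30 ✓; |SC| = 35.89 ✓.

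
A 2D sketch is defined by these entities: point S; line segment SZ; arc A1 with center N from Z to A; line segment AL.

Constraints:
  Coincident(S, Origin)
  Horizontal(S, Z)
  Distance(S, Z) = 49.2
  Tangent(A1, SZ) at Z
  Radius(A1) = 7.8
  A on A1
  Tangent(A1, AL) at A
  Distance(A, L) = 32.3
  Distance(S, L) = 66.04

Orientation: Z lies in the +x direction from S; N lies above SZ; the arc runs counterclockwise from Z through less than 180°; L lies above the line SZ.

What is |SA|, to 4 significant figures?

57.61

S is at the origin; SZ is horizontal with |SZ| = 49.2 and Z on the +x side, so Z = (49.20, 0.000). Tangency of A1 to SZ means the radius NZ is perpendicular to SZ, so N = Z + (0, 7.8) = (49.20, 7.800). Since NA ⟂ AL (tangency), |NL| = √(7.8² + 32.3²) = 33.23 regardless of where A sits on A1. So L lies on both circle(S, 66.04) and circle(N, 33.23); the above-SZ intersection is L = (51.83, 40.92). A is the foot of the tangent from L: A = (56.90, 9.025).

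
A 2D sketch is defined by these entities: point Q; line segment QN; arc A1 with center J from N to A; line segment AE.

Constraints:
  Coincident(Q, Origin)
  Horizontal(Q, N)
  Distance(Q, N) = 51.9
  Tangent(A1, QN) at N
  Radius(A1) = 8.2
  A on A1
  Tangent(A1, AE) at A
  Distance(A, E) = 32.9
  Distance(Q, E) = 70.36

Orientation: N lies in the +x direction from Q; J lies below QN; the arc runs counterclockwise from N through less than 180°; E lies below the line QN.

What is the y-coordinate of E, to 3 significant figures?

-41.8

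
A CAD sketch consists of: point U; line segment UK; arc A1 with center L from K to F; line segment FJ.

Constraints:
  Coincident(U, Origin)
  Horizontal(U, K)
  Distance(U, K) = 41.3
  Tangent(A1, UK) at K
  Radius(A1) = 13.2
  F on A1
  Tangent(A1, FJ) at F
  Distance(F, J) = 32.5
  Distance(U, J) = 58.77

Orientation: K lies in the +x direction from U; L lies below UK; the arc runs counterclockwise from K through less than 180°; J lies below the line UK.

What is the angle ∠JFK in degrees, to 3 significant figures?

130°

U is at the origin; UK is horizontal with |UK| = 41.3 and K on the +x side, so K = (41.3, 0.00). The tangent condition forces LK to be normal to UK, so L = K + (0, -13.2) = (41.3, -13.2). Since LF ⟂ FJ (tangency), |LJ| = √(13.2² + 32.5²) = 35.1 regardless of where F sits on A1. So J lies on both circle(U, 58.77) and circle(L, 35.1); the below-UK intersection is J = (34.5, -47.6). F is the foot of the tangent from J: F = (28.3, -15.7).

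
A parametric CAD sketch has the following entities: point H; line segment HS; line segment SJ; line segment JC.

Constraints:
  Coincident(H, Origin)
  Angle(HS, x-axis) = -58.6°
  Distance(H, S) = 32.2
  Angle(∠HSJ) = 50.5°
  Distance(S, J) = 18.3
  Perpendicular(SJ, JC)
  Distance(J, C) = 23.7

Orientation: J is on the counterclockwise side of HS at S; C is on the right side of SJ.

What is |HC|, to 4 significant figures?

48.60

∠HSJ = 50.5°, so SJ runs at -58.6° + (180° − 50.5°) = 70.90° from the x-axis; with |SJ| = 18.3, J = S + 18.3·(cos 70.90°, sin 70.90°) = (22.76, -10.19). SJ is perpendicular to JC; with |JC| = 23.7 on the right of SJ, C = J + 23.7·(0.9449, -0.3272) = (45.16, -17.95). Then |HC| = |C − H| = 48.60.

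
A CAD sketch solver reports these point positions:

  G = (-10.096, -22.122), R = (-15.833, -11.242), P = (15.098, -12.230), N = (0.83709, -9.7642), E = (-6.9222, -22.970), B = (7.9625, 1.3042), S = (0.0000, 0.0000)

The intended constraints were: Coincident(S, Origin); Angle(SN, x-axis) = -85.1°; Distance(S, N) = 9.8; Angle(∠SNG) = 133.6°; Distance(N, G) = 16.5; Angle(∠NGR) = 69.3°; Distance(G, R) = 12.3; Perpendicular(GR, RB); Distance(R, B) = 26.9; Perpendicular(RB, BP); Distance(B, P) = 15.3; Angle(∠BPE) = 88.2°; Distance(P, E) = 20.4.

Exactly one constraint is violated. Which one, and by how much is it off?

Distance(P, E) = 20.4 — off by 4.10.

S = (0.00, 0.00) ✓; SN at -85.10° ✓; |SN| = 9.800 ✓; ∠SNG = 133.6° ✓; |NG| = 16.50 ✓; ∠NGR = 69.30° ✓; |GR| = 12.30 ✓; ∠(GR, RB) = 90.00° ✓; |RB| = 26.90 ✓; ∠(RB, BP) = 90.00° ✓; |BP| = 15.30 ✓; ∠BPE = 88.20° ✓; |PE| = 24.50 ✗.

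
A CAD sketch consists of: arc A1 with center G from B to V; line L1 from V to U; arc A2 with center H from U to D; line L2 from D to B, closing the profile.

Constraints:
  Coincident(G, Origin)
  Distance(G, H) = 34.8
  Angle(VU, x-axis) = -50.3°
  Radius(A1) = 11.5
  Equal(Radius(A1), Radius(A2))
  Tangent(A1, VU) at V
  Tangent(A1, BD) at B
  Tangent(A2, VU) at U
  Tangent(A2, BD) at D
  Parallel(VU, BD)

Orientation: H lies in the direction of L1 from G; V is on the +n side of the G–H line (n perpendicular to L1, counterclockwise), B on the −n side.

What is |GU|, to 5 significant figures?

36.651

The slot axis is L1's direction at -50.3°, so u = (cos -50.3°, sin -50.3°) = (0.63877, -0.76940) and n = (−sin -50.3°, cos -50.3°) = (0.76940, 0.63877). G is at the origin and H lies 34.8 along u from G, so H = 34.8·u = (22.229, -26.775). Tangency of A1 to both parallel lines with radius 11.5 puts V and B at G ± 11.5·n: V = (8.8481, 7.3458), B = (-8.8481, -7.3458). Equal radii place U and D the same way about H: U = H + 11.5·n = (31.077, -19.429), D = H − 11.5·n = (13.381, -34.121). Then |GU| = |U − G| = 36.651.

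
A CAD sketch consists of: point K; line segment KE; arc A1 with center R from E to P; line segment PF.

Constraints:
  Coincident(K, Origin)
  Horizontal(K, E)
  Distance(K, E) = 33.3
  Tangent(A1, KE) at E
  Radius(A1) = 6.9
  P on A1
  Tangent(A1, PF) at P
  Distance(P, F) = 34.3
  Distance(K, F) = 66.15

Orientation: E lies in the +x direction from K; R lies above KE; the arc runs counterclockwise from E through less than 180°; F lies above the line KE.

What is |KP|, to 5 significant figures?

39.146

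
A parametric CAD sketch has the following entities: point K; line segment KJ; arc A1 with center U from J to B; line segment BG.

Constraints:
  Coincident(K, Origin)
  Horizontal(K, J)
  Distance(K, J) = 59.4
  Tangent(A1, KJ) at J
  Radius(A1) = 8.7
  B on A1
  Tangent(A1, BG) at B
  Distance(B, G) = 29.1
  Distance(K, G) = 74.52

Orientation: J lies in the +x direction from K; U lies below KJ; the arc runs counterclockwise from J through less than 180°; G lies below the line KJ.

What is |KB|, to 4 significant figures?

52.95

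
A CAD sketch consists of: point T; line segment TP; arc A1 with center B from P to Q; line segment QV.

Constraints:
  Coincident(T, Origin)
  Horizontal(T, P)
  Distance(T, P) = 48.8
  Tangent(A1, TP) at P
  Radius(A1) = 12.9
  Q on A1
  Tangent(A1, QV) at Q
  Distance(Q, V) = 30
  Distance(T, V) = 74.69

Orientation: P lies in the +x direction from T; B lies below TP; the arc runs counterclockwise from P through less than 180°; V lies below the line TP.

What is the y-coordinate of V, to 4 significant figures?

-43.23

T is at the origin; TP is horizontal with |TP| = 48.8 and P on the +x side, so P = (48.80, 0.000). The tangent condition forces BP to be normal to TP, so B = P + (0, -12.9) = (48.80, -12.90). Since BQ ⟂ QV (tangency), |BV| = √(12.9² + 30.0²) = 32.66 regardless of where Q sits on A1. So V lies on both circle(T, 74.69) and circle(B, 32.66); the below-TP intersection is V = (60.91, -43.23). Q is the foot of the tangent from V: Q = (39.68, -22.03).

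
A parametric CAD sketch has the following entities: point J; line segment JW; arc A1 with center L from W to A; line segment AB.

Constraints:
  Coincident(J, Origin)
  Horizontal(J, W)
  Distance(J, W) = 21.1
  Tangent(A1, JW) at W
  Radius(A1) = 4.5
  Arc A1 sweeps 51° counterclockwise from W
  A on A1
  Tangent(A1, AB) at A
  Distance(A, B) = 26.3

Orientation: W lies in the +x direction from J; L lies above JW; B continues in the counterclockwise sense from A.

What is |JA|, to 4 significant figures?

24.65

Tangency of A1 to JW means the radius LW is perpendicular to JW, so L = W + (0, 4.5) = (21.10, 4.500). On A1, W sits at bearing -90° from L; a 51° counterclockwise sweep puts A at bearing -39°, so A = L + 4.5·(cos -39°, sin -39°) = (24.60, 1.668). Then |JA| = |A − J| = 24.65.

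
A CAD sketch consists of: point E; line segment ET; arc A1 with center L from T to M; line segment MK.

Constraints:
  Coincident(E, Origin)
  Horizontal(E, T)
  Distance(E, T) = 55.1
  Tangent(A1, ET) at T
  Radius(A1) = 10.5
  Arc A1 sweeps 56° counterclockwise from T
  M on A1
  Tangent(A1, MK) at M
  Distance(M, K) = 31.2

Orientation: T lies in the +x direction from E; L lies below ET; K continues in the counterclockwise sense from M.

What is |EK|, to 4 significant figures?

42.05

E is at the origin; ET is horizontal with |ET| = 55.1 and T on the +x side, so T = (55.10, 0.000). Tangency of A1 to ET means the radius LT is perpendicular to ET, so L = T + (0, -10.5) = (55.10, -10.50). On A1, T sits at bearing 90° from L; a 56° counterclockwise sweep puts M at bearing 146°, so M = L + 10.5·(cos 146°, sin 146°) = (46.40, -4.628). The tangent condition forces LM to be normal to MK, so MK runs along (−sin 146°, cos 146°); with |MK| = 31.2, K = (28.95, -30.49). Then |EK| = |K − E| = 42.05.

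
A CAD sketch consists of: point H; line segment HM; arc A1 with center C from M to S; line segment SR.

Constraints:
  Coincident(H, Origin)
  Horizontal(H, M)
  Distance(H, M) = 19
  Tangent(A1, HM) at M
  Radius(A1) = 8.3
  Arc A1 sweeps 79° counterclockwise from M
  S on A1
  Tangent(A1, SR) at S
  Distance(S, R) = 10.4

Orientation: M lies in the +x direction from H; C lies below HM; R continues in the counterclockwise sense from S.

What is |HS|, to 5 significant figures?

12.763

The tangent condition forces CM to be normal to HM, so C = M + (0, -8.3) = (19.000, -8.3000). On A1, M sits at bearing 90° from C; a 79° counterclockwise sweep puts S at bearing 169°, so S = C + 8.3·(cos 169°, sin 169°) = (10.852, -6.7163). Then |HS| = |S − H| = 12.763.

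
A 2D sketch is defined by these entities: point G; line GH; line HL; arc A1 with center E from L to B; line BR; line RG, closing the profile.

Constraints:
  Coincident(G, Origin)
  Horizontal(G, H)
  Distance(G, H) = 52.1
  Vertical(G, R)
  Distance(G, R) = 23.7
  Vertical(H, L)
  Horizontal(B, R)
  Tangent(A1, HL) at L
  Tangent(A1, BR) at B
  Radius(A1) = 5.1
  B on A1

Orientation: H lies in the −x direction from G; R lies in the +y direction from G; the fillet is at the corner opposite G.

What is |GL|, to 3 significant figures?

55.3

G is at the origin; G and H share the same y with |GH| = 52.1 and H on the −x side, so H = (-52.1, 0.00). GR is vertical with |GR| = 23.7 and R on the +y side, so R = (0.00, 23.7). The virtual corner opposite G is at (-52.1, 23.7). Since A1 is tangent to HL there, EL ⟂ HL and A1 meets BR tangentially, so EB is at right angles to BR, with radius 5.1, so the center E sits 5.1 in from both sides at E = (-47.0, 18.6). That places the tangent points at L = (-52.1, 18.6) on HL and B = (-47.0, 23.7) on BR. Then |GL| = |L − G| = 55.3.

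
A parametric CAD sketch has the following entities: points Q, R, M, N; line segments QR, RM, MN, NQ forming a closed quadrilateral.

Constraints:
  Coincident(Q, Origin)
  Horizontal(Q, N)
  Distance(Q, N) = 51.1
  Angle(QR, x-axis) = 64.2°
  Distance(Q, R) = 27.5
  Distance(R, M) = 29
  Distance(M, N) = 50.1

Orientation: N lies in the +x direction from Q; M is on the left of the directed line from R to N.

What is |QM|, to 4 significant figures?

55.90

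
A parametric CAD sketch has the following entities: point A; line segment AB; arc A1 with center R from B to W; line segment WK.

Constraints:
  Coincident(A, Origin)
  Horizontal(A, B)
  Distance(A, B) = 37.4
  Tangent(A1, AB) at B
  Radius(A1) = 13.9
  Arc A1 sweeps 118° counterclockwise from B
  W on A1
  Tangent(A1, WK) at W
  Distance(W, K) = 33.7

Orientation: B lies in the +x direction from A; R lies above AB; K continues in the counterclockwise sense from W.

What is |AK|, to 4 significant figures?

60.53

A is at the origin; A and B share the same y with |AB| = 37.4 and B on the +x side, so B = (37.40, 0.000). A1 meets AB tangentially, so RB is at right angles to AB, so R = B + (0, 13.9) = (37.40, 13.90). On A1, B sits at bearing -90° from R; a 118° counterclockwise sweep puts W at bearing 28°, so W = R + 13.9·(cos 28°, sin 28°) = (49.67, 20.43). The tangent condition forces RW to be normal to WK, so WK runs along (−sin 28°, cos 28°); with |WK| = 33.7, K = (33.85, 50.18). Then |AK| = |K − A| = 60.53.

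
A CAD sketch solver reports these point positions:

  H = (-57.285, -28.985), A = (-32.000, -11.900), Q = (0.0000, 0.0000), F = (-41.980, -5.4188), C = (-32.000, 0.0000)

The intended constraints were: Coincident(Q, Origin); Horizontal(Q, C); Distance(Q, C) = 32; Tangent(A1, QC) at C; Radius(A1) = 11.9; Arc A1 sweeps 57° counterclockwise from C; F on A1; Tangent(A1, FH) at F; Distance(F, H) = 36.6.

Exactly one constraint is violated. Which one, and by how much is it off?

Distance(F, H) = 36.6 — off by 8.50.

Q = (0.00, 0.00) ✓; Q.y = 0.00, C.y = 0.00 ✓; |QC| = 32.00 ✓; ∠(AC, CQ) = 90.00° ✓; |AC| = 11.90 ✓; bearing(A→F) − bearing(A→C) = 57.00° ✓; |AF| = 11.90 ✓; ∠(AF, FH) = 90.00° ✓; |FH| = 28.10 ✗.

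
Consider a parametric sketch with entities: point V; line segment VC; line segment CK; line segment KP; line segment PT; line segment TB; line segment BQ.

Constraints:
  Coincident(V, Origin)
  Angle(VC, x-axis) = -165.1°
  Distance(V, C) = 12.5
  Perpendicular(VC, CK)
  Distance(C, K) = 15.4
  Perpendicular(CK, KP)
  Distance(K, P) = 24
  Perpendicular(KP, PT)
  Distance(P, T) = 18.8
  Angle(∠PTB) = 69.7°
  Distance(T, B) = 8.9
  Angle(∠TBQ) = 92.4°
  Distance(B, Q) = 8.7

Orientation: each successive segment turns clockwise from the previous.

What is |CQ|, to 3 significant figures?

20.0

V is at the origin; VC runs at -165.1° with length 12.5, so C = (-12.1, -3.21). VC is perpendicular to CK, so CK runs at 105°; with |CK| = 15.4, K = (-16.0, 11.7). The perpendicularity gives KP at right angles to CK, so KP runs at 14.9°; with |KP| = 24.0, P = (7.15, 17.8). KP ⟂ PT, so PT runs at -75.1°; with |PT| = 18.8, T = (12.0, -0.329). ∠PTB = 69.7° gives TB at 175° from the x-axis; with |TB| = 8.9, B = (3.13, 0.509). ∠TBQ = 92.4° gives BQ at 87.0° from the x-axis; with |BQ| = 8.7, Q = (3.58, 9.20). Then |CQ| = |Q − C| = 20.0.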